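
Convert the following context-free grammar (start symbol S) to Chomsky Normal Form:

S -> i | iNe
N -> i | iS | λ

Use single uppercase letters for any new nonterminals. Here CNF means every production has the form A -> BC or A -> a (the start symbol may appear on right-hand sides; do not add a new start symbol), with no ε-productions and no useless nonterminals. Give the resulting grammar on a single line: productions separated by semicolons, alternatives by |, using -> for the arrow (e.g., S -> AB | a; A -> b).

Nullable: {N}; after ε-elimination: S -> i | ie | iNe; N -> i | iS.
No unit productions to eliminate.
TERM: introduce B -> e, A -> i and substitute in every rule of length ≥2.
BIN: S -> ANB becomes S -> AC, C -> NB.

S -> i | AB | AC; A -> i; B -> e; C -> NB; N -> i | AS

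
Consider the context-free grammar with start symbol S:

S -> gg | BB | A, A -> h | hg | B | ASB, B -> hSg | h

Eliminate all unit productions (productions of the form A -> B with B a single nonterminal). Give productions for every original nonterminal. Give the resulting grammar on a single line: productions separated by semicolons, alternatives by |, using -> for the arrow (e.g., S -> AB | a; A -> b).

Unit productions: A->B, S->A.
Unit pairs (A ⇒* B via units): (A,B), (S,A), (S,B).
S: inherits non-unit rules of {A, B, S} → ASB | BB | gg | h | hSg | hg.
A: inherits non-unit rules of {A, B} → ASB | h | hSg | hg.
B: inherits non-unit rules of {B} → h | hSg.

S -> h | BB | gg | hg | ASB | hSg; A -> h | hg | ASB | hSg; B -> h | hSg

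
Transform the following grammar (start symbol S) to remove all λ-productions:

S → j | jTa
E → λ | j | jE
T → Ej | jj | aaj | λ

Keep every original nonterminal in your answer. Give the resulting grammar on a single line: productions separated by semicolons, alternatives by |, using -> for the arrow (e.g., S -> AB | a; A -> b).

S -> j | ja | jTa; E -> j | jE; T -> j | Ej | jj | aaj

Nullable set: {E, T}.
S -> jTa: T nullable, giving jTa | ja.
Drop E -> λ.
E -> jE: E nullable, giving j | jE.
Drop T -> λ.
T -> Ej: E nullable, giving Ej | j.
Unchanged (no nullable symbols): S -> j; E -> j; T -> aaj; T -> jj.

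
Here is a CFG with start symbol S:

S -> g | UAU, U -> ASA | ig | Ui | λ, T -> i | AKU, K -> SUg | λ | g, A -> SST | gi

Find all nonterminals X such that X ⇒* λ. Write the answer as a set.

Directly nullable (have an ε-rule): {K, U}.
Not nullable: A, S, T — each has a terminal in every rule's right-hand side or depends on a non-nullable symbol.

{K, U}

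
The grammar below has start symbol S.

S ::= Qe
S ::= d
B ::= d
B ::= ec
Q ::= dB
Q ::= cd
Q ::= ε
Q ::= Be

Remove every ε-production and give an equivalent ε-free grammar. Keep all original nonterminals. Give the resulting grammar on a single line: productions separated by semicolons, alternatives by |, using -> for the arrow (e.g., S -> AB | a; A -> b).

S -> d | e | Qe; B -> d | ec; Q -> Be | cd | dB

Nullable set: {Q}.
S -> Qe: Q nullable, giving Qe | e.
Drop Q -> ε.
Unchanged (no nullable symbols): S -> d; B -> d; B -> ec; Q -> Be; Q -> cd; Q -> dB.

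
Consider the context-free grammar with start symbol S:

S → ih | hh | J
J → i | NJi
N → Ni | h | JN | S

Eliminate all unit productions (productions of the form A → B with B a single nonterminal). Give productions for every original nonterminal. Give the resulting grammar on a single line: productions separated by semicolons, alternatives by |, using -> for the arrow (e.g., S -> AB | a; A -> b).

S -> i | hh | ih | NJi; J -> i | NJi; N -> h | i | JN | Ni | hh | ih | NJi

Unit productions: N->S, S->J.
Unit pairs (A ⇒* B via units): (N,J), (N,S), (S,J).
S: inherits non-unit rules of {J, S} → NJi | hh | i | ih.
J: inherits non-unit rules of {J} → NJi | i.
N: inherits non-unit rules of {J, N, S} → JN | NJi | Ni | h | hh | i | ih.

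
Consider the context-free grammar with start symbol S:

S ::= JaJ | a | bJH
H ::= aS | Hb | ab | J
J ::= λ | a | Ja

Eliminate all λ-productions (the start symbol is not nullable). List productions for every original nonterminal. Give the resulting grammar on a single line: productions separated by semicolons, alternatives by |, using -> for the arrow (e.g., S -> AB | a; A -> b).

S -> a | b | Ja | aJ | bH | bJ | JaJ | bJH; H -> J | b | Hb | aS | ab; J -> a | Ja

Nullable set: {H, J}.
S -> JaJ: J, J nullable, giving Ja | JaJ | a | aJ.
S -> bJH: J, H nullable, giving b | bH | bJ | bJH.
H -> Hb: H nullable, giving Hb | b.
H -> J: J nullable, giving J.
Drop J -> λ.
J -> Ja: J nullable, giving Ja | a.
Unchanged (no nullable symbols): S -> a; H -> aS; H -> ab; J -> a.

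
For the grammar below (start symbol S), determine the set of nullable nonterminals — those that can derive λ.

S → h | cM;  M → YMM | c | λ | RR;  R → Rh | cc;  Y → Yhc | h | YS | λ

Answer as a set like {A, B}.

{M, Y}

Directly nullable (have an ε-rule): {M, Y}.
Not nullable: R, S — each has a terminal in every rule's right-hand side or depends on a non-nullable symbol.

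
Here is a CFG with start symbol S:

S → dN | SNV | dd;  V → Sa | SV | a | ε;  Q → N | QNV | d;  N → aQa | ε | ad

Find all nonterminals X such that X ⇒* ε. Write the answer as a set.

Directly nullable (have an ε-rule): {N, V}.
Q is nullable via Q -> N (every symbol on the right is already known nullable).
Not nullable: S — each has a terminal in every rule's right-hand side or depends on a non-nullable symbol.

{N, Q, V}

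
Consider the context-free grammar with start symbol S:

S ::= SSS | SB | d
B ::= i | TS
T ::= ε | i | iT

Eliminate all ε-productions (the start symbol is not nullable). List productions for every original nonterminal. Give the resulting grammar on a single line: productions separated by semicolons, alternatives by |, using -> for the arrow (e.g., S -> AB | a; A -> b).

S -> d | SB | SSS; B -> S | i | TS; T -> i | iT

Nullable set: {T}.
B -> TS: T nullable, giving S | TS.
Drop T -> ε.
T -> iT: T nullable, giving i | iT.
Unchanged (no nullable symbols): S -> SB; S -> SSS; S -> d; B -> i; T -> i.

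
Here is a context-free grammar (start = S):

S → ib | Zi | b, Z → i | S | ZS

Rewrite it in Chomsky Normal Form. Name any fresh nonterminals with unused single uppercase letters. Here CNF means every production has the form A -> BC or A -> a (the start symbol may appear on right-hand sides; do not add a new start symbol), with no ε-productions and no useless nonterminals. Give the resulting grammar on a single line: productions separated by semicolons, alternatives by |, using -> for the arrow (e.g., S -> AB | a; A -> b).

S -> b | AB | ZA; A -> i; B -> b; Z -> b | i | AB | ZA | ZS

No ε-productions.
After unit-elimination: S -> b | Zi | ib; Z -> b | i | ZS | Zi | ib.
TERM: introduce B -> b, A -> i and substitute in every rule of length ≥2.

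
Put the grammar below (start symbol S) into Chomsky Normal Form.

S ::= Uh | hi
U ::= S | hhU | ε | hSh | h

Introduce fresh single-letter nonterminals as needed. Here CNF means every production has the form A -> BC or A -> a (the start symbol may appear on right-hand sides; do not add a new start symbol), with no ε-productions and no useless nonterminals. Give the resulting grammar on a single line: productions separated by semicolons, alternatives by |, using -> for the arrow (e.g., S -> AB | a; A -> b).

S -> h | AB | UA; A -> h; B -> i; C -> AU; D -> SA; U -> h | AA | AB | AC | AD | UA

Nullable: {U}; after ε-elimination: S -> h | Uh | hi; U -> S | h | hh | hSh | hhU.
After unit-elimination: S -> h | Uh | hi; U -> h | Uh | hh | hi | hSh | hhU.
TERM: introduce A -> h, B -> i and substitute in every rule of length ≥2.
BIN: U -> AAU becomes U -> AC, C -> AU; U -> ASA becomes U -> AD, D -> SA.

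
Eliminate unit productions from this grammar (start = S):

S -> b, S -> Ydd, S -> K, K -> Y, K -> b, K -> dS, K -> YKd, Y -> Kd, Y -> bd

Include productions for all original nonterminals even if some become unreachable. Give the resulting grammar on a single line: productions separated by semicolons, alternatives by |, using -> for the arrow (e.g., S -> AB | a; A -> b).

S -> b | Kd | bd | dS | YKd | Ydd; K -> b | Kd | bd | dS | YKd; Y -> Kd | bd

Unit productions: K->Y, S->K.
Unit pairs (A ⇒* B via units): (K,Y), (S,K), (S,Y).
S: inherits non-unit rules of {K, S, Y} → Kd | YKd | Ydd | b | bd | dS.
K: inherits non-unit rules of {K, Y} → Kd | YKd | b | bd | dS.
Y: inherits non-unit rules of {Y} → Kd | bd.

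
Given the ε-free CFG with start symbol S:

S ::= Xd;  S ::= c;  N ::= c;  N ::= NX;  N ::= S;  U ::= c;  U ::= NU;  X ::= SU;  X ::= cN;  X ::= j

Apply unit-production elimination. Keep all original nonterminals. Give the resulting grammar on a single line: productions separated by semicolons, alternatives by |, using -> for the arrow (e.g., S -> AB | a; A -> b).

S -> c | Xd; N -> c | NX | Xd; U -> c | NU; X -> j | SU | cN

Unit productions: N->S.
Unit pairs (A ⇒* B via units): (N,S).
S: inherits non-unit rules of {S} → Xd | c.
N: inherits non-unit rules of {N, S} → NX | Xd | c.
U: inherits non-unit rules of {U} → NU | c.
X: inherits non-unit rules of {X} → SU | cN | j.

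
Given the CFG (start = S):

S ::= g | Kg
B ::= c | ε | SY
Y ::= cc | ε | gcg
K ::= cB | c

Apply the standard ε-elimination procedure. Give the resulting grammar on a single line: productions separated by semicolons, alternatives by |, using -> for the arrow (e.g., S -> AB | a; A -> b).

S -> g | Kg; B -> S | c | SY; K -> c | cB; Y -> cc | gcg

Nullable set: {B, Y}.
Drop B -> ε.
B -> SY: Y nullable, giving S | SY.
K -> cB: B nullable, giving c | cB.
Drop Y -> ε.
Unchanged (no nullable symbols): S -> Kg; S -> g; B -> c; K -> c; Y -> cc; Y -> gcg.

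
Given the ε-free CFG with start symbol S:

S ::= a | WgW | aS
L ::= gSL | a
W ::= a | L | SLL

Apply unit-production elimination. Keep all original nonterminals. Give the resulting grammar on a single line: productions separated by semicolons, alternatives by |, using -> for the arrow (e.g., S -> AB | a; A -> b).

S -> a | aS | WgW; L -> a | gSL; W -> a | SLL | gSL

Unit productions: W->L.
Unit pairs (A ⇒* B via units): (W,L).
S: inherits non-unit rules of {S} → WgW | a | aS.
L: inherits non-unit rules of {L} → a | gSL.
W: inherits non-unit rules of {L, W} → SLL | a | gSL.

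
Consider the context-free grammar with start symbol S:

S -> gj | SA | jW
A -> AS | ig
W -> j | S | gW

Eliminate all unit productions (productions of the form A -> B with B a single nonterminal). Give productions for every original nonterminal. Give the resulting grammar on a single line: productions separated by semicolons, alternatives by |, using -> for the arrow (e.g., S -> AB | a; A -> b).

S -> SA | gj | jW; A -> AS | ig; W -> j | SA | gW | gj | jW

Unit productions: W->S.
Unit pairs (A ⇒* B via units): (W,S).
S: inherits non-unit rules of {S} → SA | gj | jW.
A: inherits non-unit rules of {A} → AS | ig.
W: inherits non-unit rules of {S, W} → SA | gW | gj | j | jW.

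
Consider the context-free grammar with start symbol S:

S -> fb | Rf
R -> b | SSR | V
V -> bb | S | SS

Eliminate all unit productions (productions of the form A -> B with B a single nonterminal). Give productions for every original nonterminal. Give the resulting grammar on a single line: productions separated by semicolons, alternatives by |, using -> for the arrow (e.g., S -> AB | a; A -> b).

S -> Rf | fb; R -> b | Rf | SS | bb | fb | SSR; V -> Rf | SS | bb | fb

Unit productions: R->V, V->S.
Unit pairs (A ⇒* B via units): (R,S), (R,V), (V,S).
S: inherits non-unit rules of {S} → Rf | fb.
R: inherits non-unit rules of {R, S, V} → Rf | SS | SSR | b | bb | fb.
V: inherits non-unit rules of {S, V} → Rf | SS | bb | fb.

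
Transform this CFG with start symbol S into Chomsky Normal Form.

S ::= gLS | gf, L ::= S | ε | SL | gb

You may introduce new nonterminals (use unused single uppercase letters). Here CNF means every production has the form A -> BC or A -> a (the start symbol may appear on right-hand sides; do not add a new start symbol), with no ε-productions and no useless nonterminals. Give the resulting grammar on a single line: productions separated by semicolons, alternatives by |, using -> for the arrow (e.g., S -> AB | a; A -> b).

S -> AC | AE | AS; A -> g; B -> b; C -> f; D -> LS; E -> LS; L -> AB | AC | AD | AS | SL

Nullable: {L}; after ε-elimination: S -> gS | gf | gLS; L -> S | SL | gb.
After unit-elimination: S -> gS | gf | gLS; L -> SL | gS | gb | gf | gLS.
TERM: introduce B -> b, C -> f, A -> g and substitute in every rule of length ≥2.
BIN: L -> ALS becomes L -> AD, D -> LS; S -> ALS becomes S -> AE, E -> LS.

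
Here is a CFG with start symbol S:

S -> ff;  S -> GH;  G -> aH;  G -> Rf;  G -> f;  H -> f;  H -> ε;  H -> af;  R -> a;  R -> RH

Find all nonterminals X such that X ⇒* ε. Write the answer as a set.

{H}

Directly nullable (have an ε-rule): {H}.
Not nullable: G, R, S — each has a terminal in every rule's right-hand side or depends on a non-nullable symbol.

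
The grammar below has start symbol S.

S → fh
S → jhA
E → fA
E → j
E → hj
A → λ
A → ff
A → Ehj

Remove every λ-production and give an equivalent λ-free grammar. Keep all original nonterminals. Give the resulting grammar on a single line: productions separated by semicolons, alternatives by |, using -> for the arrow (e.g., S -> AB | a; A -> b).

S -> fh | jh | jhA; A -> ff | Ehj; E -> f | j | fA | hj

Nullable set: {A}.
S -> jhA: A nullable, giving jh | jhA.
Drop A -> λ.
E -> fA: A nullable, giving f | fA.
Unchanged (no nullable symbols): S -> fh; A -> Ehj; A -> ff; E -> hj; E -> j.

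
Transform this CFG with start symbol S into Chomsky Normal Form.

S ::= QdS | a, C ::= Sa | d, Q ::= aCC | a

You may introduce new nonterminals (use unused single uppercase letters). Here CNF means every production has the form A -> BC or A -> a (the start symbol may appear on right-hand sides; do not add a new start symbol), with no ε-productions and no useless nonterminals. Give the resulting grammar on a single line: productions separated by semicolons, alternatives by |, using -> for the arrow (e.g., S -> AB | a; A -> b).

S -> a | QE; A -> a; B -> d; C -> d | SA; D -> CC; E -> BS; Q -> a | AD

No ε-productions.
No unit productions to eliminate.
TERM: introduce A -> a, B -> d and substitute in every rule of length ≥2.
BIN: Q -> ACC becomes Q -> AD, D -> CC; S -> QBS becomes S -> QE, E -> BS.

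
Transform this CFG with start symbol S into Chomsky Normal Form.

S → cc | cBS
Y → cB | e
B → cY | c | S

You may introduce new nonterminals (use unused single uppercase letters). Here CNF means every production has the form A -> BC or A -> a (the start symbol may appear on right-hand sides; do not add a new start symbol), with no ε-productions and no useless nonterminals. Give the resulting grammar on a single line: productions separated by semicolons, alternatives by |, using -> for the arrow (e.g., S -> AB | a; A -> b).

No ε-productions.
After unit-elimination: S -> cc | cBS; B -> c | cY | cc | cBS; Y -> e | cB.
TERM: introduce A -> c and substitute in every rule of length ≥2.
BIN: B -> ABS becomes B -> AC, C -> BS; S -> ABS becomes S -> AD, D -> BS.

S -> AA | AD; A -> c; B -> c | AA | AC | AY; C -> BS; D -> BS; Y -> e | AB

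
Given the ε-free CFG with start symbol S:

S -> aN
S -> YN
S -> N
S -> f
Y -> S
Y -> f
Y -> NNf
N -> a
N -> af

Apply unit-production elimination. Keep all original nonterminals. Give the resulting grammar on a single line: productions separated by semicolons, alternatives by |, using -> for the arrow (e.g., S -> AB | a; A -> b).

Unit productions: S->N, Y->S.
Unit pairs (A ⇒* B via units): (S,N), (Y,N), (Y,S).
S: inherits non-unit rules of {N, S} → YN | a | aN | af | f.
N: inherits non-unit rules of {N} → a | af.
Y: inherits non-unit rules of {N, S, Y} → NNf | YN | a | aN | af | f.

S -> a | f | YN | aN | af; N -> a | af; Y -> a | f | YN | aN | af | NNf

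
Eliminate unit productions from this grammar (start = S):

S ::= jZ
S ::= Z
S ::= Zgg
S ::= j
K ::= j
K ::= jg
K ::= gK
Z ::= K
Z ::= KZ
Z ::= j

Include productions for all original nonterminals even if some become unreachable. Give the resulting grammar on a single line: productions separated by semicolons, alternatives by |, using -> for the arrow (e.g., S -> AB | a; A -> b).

S -> j | KZ | gK | jZ | jg | Zgg; K -> j | gK | jg; Z -> j | KZ | gK | jg

Unit productions: S->Z, Z->K.
Unit pairs (A ⇒* B via units): (S,K), (S,Z), (Z,K).
S: inherits non-unit rules of {K, S, Z} → KZ | Zgg | gK | j | jZ | jg.
K: inherits non-unit rules of {K} → gK | j | jg.
Z: inherits non-unit rules of {K, Z} → KZ | gK | j | jg.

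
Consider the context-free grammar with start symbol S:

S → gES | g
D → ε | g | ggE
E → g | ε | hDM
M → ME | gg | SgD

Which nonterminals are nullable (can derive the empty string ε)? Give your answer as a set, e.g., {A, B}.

{D, E}

Directly nullable (have an ε-rule): {D, E}.
Not nullable: M, S — each has a terminal in every rule's right-hand side or depends on a non-nullable symbol.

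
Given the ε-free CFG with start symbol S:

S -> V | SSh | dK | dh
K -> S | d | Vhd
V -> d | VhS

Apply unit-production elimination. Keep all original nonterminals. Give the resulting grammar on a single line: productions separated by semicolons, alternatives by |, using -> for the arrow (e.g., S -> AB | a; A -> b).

Unit productions: K->S, S->V.
Unit pairs (A ⇒* B via units): (K,S), (K,V), (S,V).
S: inherits non-unit rules of {S, V} → SSh | VhS | d | dK | dh.
K: inherits non-unit rules of {K, S, V} → SSh | VhS | Vhd | d | dK | dh.
V: inherits non-unit rules of {V} → VhS | d.

S -> d | dK | dh | SSh | VhS; K -> d | dK | dh | SSh | VhS | Vhd; V -> d | VhS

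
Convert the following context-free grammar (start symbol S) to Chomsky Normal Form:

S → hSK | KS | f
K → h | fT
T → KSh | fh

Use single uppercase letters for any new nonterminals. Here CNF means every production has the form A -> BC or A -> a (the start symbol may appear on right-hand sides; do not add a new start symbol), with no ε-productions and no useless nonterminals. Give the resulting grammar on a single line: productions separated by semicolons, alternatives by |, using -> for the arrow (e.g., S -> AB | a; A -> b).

S -> f | BC | KS; A -> f; B -> h; C -> SK; D -> SB; K -> h | AT; T -> AB | KD

No ε-productions.
No unit productions to eliminate.
TERM: introduce A -> f, B -> h and substitute in every rule of length ≥2.
BIN: S -> BSK becomes S -> BC, C -> SK; T -> KSB becomes T -> KD, D -> SB.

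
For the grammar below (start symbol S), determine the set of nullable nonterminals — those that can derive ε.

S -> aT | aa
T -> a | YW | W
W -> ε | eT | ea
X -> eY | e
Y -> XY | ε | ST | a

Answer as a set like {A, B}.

{T, W, Y}

Directly nullable (have an ε-rule): {W, Y}.
T is nullable via T -> W (every symbol on the right is already known nullable).
Not nullable: S, X — each has a terminal in every rule's right-hand side or depends on a non-nullable symbol.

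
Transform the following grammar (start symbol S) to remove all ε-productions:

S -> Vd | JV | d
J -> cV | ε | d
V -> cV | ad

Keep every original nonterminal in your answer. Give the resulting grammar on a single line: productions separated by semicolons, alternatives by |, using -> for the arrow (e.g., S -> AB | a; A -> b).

Nullable set: {J}.
S -> JV: J nullable, giving JV | V.
Drop J -> ε.
Unchanged (no nullable symbols): S -> Vd; S -> d; J -> cV; J -> d; V -> ad; V -> cV.

S -> V | d | JV | Vd; J -> d | cV; V -> ad | cV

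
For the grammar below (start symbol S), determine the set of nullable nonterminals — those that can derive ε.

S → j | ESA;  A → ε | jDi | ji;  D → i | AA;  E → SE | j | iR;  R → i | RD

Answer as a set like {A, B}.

{A, D}

Directly nullable (have an ε-rule): {A}.
D is nullable via D -> AA (every symbol on the right is already known nullable).
Not nullable: E, R, S — each has a terminal in every rule's right-hand side or depends on a non-nullable symbol.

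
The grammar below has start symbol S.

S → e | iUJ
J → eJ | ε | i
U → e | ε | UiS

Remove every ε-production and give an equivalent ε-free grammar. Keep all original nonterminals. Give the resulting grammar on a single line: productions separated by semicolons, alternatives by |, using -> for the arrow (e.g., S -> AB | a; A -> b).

Nullable set: {J, U}.
S -> iUJ: U, J nullable, giving i | iJ | iU | iUJ.
Drop J -> ε.
J -> eJ: J nullable, giving e | eJ.
Drop U -> ε.
U -> UiS: U nullable, giving UiS | iS.
Unchanged (no nullable symbols): S -> e; J -> i; U -> e.

S -> e | i | iJ | iU | iUJ; J -> e | i | eJ; U -> e | iS | UiS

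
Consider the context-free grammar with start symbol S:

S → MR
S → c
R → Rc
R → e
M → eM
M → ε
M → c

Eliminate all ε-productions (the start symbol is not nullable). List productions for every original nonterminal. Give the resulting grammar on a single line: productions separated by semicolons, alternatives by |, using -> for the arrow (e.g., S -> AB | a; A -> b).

S -> R | c | MR; M -> c | e | eM; R -> e | Rc

Nullable set: {M}.
S -> MR: M nullable, giving MR | R.
Drop M -> ε.
M -> eM: M nullable, giving e | eM.
Unchanged (no nullable symbols): S -> c; M -> c; R -> Rc; R -> e.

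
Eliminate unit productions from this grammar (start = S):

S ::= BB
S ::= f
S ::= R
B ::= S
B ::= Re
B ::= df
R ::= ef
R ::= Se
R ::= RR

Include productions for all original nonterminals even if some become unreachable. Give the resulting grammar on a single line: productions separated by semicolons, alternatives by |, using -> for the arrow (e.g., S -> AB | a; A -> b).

Unit productions: B->S, S->R.
Unit pairs (A ⇒* B via units): (B,R), (B,S), (S,R).
S: inherits non-unit rules of {R, S} → BB | RR | Se | ef | f.
B: inherits non-unit rules of {B, R, S} → BB | RR | Re | Se | df | ef | f.
R: inherits non-unit rules of {R} → RR | Se | ef.

S -> f | BB | RR | Se | ef; B -> f | BB | RR | Re | Se | df | ef; R -> RR | Se | ef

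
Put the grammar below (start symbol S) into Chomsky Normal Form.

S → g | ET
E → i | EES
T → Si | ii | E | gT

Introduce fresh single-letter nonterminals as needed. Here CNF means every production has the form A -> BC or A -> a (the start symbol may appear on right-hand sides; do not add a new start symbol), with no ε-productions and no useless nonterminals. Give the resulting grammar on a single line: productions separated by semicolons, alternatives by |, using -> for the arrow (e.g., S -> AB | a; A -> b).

S -> g | ET; A -> i; B -> g; C -> ES; D -> ES; E -> i | EC; T -> i | AA | BT | ED | SA

No ε-productions.
After unit-elimination: S -> g | ET; E -> i | EES; T -> i | Si | gT | ii | EES.
TERM: introduce B -> g, A -> i and substitute in every rule of length ≥2.
BIN: E -> EES becomes E -> EC, C -> ES; T -> EES becomes T -> ED, D -> ES.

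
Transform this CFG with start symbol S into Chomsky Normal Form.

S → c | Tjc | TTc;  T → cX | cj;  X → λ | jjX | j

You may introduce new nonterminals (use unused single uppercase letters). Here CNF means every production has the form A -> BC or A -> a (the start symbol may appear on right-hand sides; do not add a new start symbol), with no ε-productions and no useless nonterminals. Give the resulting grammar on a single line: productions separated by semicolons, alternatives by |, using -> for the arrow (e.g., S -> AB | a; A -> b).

S -> c | TC | TD; A -> c; B -> j; C -> BA; D -> TA; E -> BX; T -> c | AB | AX; X -> j | BB | BE

Nullable: {X}; after ε-elimination: S -> c | TTc | Tjc; T -> c | cX | cj; X -> j | jj | jjX.
No unit productions to eliminate.
TERM: introduce A -> c, B -> j and substitute in every rule of length ≥2.
BIN: S -> TBA becomes S -> TC, C -> BA; S -> TTA becomes S -> TD, D -> TA; X -> BBX becomes X -> BE, E -> BX.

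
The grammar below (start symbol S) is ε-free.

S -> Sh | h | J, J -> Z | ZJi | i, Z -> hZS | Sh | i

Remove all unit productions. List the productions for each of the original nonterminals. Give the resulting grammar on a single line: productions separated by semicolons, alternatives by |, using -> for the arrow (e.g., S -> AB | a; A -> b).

Unit productions: J->Z, S->J.
Unit pairs (A ⇒* B via units): (J,Z), (S,J), (S,Z).
S: inherits non-unit rules of {J, S, Z} → Sh | ZJi | h | hZS | i.
J: inherits non-unit rules of {J, Z} → Sh | ZJi | hZS | i.
Z: inherits non-unit rules of {Z} → Sh | hZS | i.

S -> h | i | Sh | ZJi | hZS; J -> i | Sh | ZJi | hZS; Z -> i | Sh | hZS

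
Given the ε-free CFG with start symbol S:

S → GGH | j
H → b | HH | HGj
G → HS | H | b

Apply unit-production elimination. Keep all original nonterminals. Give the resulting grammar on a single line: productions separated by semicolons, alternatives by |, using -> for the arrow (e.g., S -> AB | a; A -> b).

S -> j | GGH; G -> b | HH | HS | HGj; H -> b | HH | HGj

Unit productions: G->H.
Unit pairs (A ⇒* B via units): (G,H).
S: inherits non-unit rules of {S} → GGH | j.
G: inherits non-unit rules of {G, H} → HGj | HH | HS | b.
H: inherits non-unit rules of {H} → HGj | HH | b.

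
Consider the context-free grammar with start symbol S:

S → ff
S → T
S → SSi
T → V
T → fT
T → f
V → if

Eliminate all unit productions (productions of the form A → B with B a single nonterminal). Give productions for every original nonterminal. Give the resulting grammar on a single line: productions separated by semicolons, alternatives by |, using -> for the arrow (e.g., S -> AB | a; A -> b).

Unit productions: S->T, T->V.
Unit pairs (A ⇒* B via units): (S,T), (S,V), (T,V).
S: inherits non-unit rules of {S, T, V} → SSi | f | fT | ff | if.
T: inherits non-unit rules of {T, V} → f | fT | if.
V: inherits non-unit rules of {V} → if.

S -> f | fT | ff | if | SSi; T -> f | fT | if; V -> if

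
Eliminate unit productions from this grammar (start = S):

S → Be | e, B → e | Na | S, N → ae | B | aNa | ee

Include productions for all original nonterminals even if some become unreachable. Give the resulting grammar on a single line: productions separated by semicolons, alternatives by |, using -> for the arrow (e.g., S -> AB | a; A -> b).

Unit productions: B->S, N->B.
Unit pairs (A ⇒* B via units): (B,S), (N,B), (N,S).
S: inherits non-unit rules of {S} → Be | e.
B: inherits non-unit rules of {B, S} → Be | Na | e.
N: inherits non-unit rules of {B, N, S} → Be | Na | aNa | ae | e | ee.

S -> e | Be; B -> e | Be | Na; N -> e | Be | Na | ae | ee | aNa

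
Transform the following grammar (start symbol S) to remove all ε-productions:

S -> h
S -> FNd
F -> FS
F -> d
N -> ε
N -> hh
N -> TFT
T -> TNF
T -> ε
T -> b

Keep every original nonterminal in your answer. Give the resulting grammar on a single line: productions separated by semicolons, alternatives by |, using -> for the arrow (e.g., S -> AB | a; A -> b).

S -> h | Fd | FNd; F -> d | FS; N -> F | FT | TF | hh | TFT; T -> F | b | NF | TF | TNF

Nullable set: {N, T}.
S -> FNd: N nullable, giving FNd | Fd.
Drop N -> ε.
N -> TFT: T, T nullable, giving F | FT | TF | TFT.
Drop T -> ε.
T -> TNF: T, N nullable, giving F | NF | TF | TNF.
Unchanged (no nullable symbols): S -> h; F -> FS; F -> d; N -> hh; T -> b.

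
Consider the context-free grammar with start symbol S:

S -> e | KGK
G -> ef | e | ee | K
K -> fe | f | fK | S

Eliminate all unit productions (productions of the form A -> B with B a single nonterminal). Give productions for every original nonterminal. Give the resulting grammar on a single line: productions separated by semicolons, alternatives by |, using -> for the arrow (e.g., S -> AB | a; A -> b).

Unit productions: G->K, K->S.
Unit pairs (A ⇒* B via units): (G,K), (G,S), (K,S).
S: inherits non-unit rules of {S} → KGK | e.
G: inherits non-unit rules of {G, K, S} → KGK | e | ee | ef | f | fK | fe.
K: inherits non-unit rules of {K, S} → KGK | e | f | fK | fe.

S -> e | KGK; G -> e | f | ee | ef | fK | fe | KGK; K -> e | f | fK | fe | KGK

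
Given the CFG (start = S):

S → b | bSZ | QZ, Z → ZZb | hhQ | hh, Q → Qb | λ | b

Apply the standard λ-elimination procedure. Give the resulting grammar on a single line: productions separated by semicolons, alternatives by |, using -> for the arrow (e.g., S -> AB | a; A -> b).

Nullable set: {Q}.
S -> QZ: Q nullable, giving QZ | Z.
Drop Q -> λ.
Q -> Qb: Q nullable, giving Qb | b.
Z -> hhQ: Q nullable, giving hh | hhQ.
Unchanged (no nullable symbols): S -> b; S -> bSZ; Q -> b; Z -> ZZb; Z -> hh.

S -> Z | b | QZ | bSZ; Q -> b | Qb; Z -> hh | ZZb | hhQ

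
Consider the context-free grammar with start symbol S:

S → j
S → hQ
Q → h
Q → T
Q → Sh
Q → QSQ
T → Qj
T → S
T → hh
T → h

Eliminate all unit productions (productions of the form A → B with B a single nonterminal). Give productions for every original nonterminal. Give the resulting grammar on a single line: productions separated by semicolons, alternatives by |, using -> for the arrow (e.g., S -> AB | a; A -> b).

S -> j | hQ; Q -> h | j | Qj | Sh | hQ | hh | QSQ; T -> h | j | Qj | hQ | hh

Unit productions: Q->T, T->S.
Unit pairs (A ⇒* B via units): (Q,S), (Q,T), (T,S).
S: inherits non-unit rules of {S} → hQ | j.
Q: inherits non-unit rules of {Q, S, T} → QSQ | Qj | Sh | h | hQ | hh | j.
T: inherits non-unit rules of {S, T} → Qj | h | hQ | hh | j.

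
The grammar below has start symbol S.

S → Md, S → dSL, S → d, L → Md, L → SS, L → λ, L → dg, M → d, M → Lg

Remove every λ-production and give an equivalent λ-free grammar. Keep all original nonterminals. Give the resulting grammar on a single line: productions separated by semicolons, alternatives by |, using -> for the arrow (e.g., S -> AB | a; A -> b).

Nullable set: {L}.
S -> dSL: L nullable, giving dS | dSL.
Drop L -> λ.
M -> Lg: L nullable, giving Lg | g.
Unchanged (no nullable symbols): S -> Md; S -> d; L -> Md; L -> SS; L -> dg; M -> d.

S -> d | Md | dS | dSL; L -> Md | SS | dg; M -> d | g | Lg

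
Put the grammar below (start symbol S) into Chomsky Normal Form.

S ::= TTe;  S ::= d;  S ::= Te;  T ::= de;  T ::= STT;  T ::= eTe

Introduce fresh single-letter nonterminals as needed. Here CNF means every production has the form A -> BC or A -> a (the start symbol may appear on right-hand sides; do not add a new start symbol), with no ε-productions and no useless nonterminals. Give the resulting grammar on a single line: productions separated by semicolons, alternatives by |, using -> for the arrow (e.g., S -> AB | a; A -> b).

S -> d | TA | TC; A -> e; B -> d; C -> TA; D -> TA; E -> TT; T -> AD | BA | SE

No ε-productions.
No unit productions to eliminate.
TERM: introduce B -> d, A -> e and substitute in every rule of length ≥2.
BIN: S -> TTA becomes S -> TC, C -> TA; T -> ATA becomes T -> AD, D -> TA; T -> STT becomes T -> SE, E -> TT.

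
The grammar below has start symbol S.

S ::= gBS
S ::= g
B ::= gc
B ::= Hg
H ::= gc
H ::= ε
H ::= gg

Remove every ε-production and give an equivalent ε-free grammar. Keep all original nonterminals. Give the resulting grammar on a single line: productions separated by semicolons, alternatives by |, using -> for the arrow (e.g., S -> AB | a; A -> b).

S -> g | gBS; B -> g | Hg | gc; H -> gc | gg

Nullable set: {H}.
B -> Hg: H nullable, giving Hg | g.
Drop H -> ε.
Unchanged (no nullable symbols): S -> g; S -> gBS; B -> gc; H -> gc; H -> gg.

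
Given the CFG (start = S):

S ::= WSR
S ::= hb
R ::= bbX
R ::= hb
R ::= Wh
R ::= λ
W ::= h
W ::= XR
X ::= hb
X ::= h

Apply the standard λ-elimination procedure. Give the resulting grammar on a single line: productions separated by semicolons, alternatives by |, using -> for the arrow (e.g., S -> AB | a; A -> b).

Nullable set: {R}.
S -> WSR: R nullable, giving WS | WSR.
Drop R -> λ.
W -> XR: R nullable, giving X | XR.
Unchanged (no nullable symbols): S -> hb; R -> Wh; R -> bbX; R -> hb; W -> h; X -> h; X -> hb.

S -> WS | hb | WSR; R -> Wh | hb | bbX; W -> X | h | XR; X -> h | hb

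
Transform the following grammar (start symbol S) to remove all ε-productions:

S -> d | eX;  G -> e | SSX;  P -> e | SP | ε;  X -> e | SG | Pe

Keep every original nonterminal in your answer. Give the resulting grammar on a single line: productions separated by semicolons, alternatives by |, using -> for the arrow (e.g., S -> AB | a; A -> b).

Nullable set: {P}.
Drop P -> ε.
P -> SP: P nullable, giving S | SP.
X -> Pe: P nullable, giving Pe | e.
Unchanged (no nullable symbols): S -> d; S -> eX; G -> SSX; G -> e; P -> e; X -> SG; X -> e.

S -> d | eX; G -> e | SSX; P -> S | e | SP; X -> e | Pe | SG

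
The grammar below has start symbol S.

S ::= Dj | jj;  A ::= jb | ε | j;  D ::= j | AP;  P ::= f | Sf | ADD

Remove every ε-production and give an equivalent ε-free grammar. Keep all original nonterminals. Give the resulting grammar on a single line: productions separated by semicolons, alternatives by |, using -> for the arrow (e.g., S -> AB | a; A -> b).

Nullable set: {A}.
Drop A -> ε.
D -> AP: A nullable, giving AP | P.
P -> ADD: A nullable, giving ADD | DD.
Unchanged (no nullable symbols): S -> Dj; S -> jj; A -> j; A -> jb; D -> j; P -> Sf; P -> f.

S -> Dj | jj; A -> j | jb; D -> P | j | AP; P -> f | DD | Sf | ADD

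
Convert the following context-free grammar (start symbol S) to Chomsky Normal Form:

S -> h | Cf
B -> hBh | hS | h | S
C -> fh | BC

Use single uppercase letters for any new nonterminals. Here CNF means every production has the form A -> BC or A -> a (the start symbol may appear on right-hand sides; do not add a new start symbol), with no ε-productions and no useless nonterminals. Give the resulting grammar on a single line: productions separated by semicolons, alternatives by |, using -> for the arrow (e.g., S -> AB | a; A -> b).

S -> h | CA; A -> f; B -> h | CA | DE | DS; C -> AD | BC; D -> h; E -> BD

No ε-productions.
After unit-elimination: S -> h | Cf; B -> h | Cf | hS | hBh; C -> BC | fh.
TERM: introduce A -> f, D -> h and substitute in every rule of length ≥2.
BIN: B -> DBD becomes B -> DE, E -> BD.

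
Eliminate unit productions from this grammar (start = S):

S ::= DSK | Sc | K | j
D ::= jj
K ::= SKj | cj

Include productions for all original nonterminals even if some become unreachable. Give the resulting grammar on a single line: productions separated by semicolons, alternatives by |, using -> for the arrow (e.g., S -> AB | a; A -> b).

S -> j | Sc | cj | DSK | SKj; D -> jj; K -> cj | SKj

Unit productions: S->K.
Unit pairs (A ⇒* B via units): (S,K).
S: inherits non-unit rules of {K, S} → DSK | SKj | Sc | cj | j.
D: inherits non-unit rules of {D} → jj.
K: inherits non-unit rules of {K} → SKj | cj.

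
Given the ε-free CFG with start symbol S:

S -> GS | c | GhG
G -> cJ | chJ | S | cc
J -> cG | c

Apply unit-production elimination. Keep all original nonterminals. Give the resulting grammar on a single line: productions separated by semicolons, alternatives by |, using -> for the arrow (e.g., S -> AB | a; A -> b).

Unit productions: G->S.
Unit pairs (A ⇒* B via units): (G,S).
S: inherits non-unit rules of {S} → GS | GhG | c.
G: inherits non-unit rules of {G, S} → GS | GhG | c | cJ | cc | chJ.
J: inherits non-unit rules of {J} → c | cG.

S -> c | GS | GhG; G -> c | GS | cJ | cc | GhG | chJ; J -> c | cG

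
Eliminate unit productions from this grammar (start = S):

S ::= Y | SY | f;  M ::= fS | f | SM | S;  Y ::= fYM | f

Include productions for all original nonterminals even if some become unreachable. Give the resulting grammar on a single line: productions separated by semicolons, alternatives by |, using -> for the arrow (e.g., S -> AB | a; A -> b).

Unit productions: M->S, S->Y.
Unit pairs (A ⇒* B via units): (M,S), (M,Y), (S,Y).
S: inherits non-unit rules of {S, Y} → SY | f | fYM.
M: inherits non-unit rules of {M, S, Y} → SM | SY | f | fS | fYM.
Y: inherits non-unit rules of {Y} → f | fYM.

S -> f | SY | fYM; M -> f | SM | SY | fS | fYM; Y -> f | fYM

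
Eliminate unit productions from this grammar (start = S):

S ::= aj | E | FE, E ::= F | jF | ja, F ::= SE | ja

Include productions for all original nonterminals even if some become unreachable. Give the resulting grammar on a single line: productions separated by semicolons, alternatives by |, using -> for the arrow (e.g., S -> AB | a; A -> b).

S -> FE | SE | aj | jF | ja; E -> SE | jF | ja; F -> SE | ja

Unit productions: E->F, S->E.
Unit pairs (A ⇒* B via units): (E,F), (S,E), (S,F).
S: inherits non-unit rules of {E, F, S} → FE | SE | aj | jF | ja.
E: inherits non-unit rules of {E, F} → SE | jF | ja.
F: inherits non-unit rules of {F} → SE | ja.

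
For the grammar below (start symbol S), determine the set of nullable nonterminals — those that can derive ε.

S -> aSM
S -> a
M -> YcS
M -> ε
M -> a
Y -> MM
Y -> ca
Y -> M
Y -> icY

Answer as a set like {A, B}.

{M, Y}

Directly nullable (have an ε-rule): {M}.
Y is nullable via Y -> M (every symbol on the right is already known nullable).
Not nullable: S — each has a terminal in every rule's right-hand side or depends on a non-nullable symbol.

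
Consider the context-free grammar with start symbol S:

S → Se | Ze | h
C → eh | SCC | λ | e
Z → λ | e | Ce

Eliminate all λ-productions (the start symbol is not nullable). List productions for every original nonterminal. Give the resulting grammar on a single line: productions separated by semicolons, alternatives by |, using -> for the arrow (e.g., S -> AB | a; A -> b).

Nullable set: {C, Z}.
S -> Ze: Z nullable, giving Ze | e.
Drop C -> λ.
C -> SCC: C, C nullable, giving S | SC | SCC.
Drop Z -> λ.
Z -> Ce: C nullable, giving Ce | e.
Unchanged (no nullable symbols): S -> Se; S -> h; C -> e; C -> eh; Z -> e.

S -> e | h | Se | Ze; C -> S | e | SC | eh | SCC; Z -> e | Ce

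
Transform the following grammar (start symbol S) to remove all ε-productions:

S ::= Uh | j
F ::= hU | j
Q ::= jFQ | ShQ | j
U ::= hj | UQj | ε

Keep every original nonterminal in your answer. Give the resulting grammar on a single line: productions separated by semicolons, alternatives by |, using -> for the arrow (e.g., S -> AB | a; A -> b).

Nullable set: {U}.
S -> Uh: U nullable, giving Uh | h.
F -> hU: U nullable, giving h | hU.
Drop U -> ε.
U -> UQj: U nullable, giving Qj | UQj.
Unchanged (no nullable symbols): S -> j; F -> j; Q -> ShQ; Q -> j; Q -> jFQ; U -> hj.

S -> h | j | Uh; F -> h | j | hU; Q -> j | ShQ | jFQ; U -> Qj | hj | UQj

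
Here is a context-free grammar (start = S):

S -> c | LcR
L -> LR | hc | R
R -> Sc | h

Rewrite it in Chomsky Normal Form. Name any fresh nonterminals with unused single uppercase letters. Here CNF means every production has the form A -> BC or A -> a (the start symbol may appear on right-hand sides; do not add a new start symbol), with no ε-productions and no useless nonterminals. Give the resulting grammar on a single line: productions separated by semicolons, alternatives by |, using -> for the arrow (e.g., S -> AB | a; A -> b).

No ε-productions.
After unit-elimination: S -> c | LcR; L -> h | LR | Sc | hc; R -> h | Sc.
TERM: introduce A -> c, B -> h and substitute in every rule of length ≥2.
BIN: S -> LAR becomes S -> LC, C -> AR.

S -> c | LC; A -> c; B -> h; C -> AR; L -> h | BA | LR | SA; R -> h | SA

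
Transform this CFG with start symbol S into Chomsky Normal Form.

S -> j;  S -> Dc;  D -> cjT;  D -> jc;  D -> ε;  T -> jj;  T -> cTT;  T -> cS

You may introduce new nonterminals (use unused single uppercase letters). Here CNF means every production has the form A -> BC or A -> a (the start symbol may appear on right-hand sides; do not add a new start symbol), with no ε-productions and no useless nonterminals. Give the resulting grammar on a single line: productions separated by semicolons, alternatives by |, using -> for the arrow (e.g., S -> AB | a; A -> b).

Nullable: {D}; after ε-elimination: S -> c | j | Dc; D -> jc | cjT; T -> cS | jj | cTT.
No unit productions to eliminate.
TERM: introduce A -> c, B -> j and substitute in every rule of length ≥2.
BIN: D -> ABT becomes D -> AC, C -> BT; T -> ATT becomes T -> AE, E -> TT.

S -> c | j | DA; A -> c; B -> j; C -> BT; D -> AC | BA; E -> TT; T -> AE | AS | BB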